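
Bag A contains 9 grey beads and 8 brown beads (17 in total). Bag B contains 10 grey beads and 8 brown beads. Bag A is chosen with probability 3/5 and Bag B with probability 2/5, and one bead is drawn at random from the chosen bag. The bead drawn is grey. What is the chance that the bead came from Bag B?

P(grey | Bag A) = 9/17; P(grey | Bag B) = 5/9.
P(grey) = 3/5·9/17 + 2/5·5/9 = 413/765.
By Bayes' rule, P(Bag B | grey) = 2/9 / 413/765 = 170/413 ≈ 0.4116.

170/413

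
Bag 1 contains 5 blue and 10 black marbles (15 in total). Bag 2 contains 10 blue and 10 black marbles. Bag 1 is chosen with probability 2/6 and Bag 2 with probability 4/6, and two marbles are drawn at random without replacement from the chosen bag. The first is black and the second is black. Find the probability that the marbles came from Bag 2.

P(E | Bag 1) = 3/7; P(E | Bag 2) = 9/38.
P(E) = 1/3·3/7 + 2/3·9/38 = 40/133.
By Bayes' rule, P(Bag 2 | E) = 3/19 / 40/133 = 21/40 ≈ 0.5250.

21/40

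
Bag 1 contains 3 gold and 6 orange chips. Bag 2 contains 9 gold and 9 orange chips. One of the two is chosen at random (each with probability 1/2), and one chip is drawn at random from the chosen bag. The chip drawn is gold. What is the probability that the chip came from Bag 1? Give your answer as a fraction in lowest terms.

2/5

P(gold | Bag 1) = 1/3; P(gold | Bag 2) = 1/2.
P(gold) = 1/2·1/3 + 1/2·1/2 = 5/12.
By Bayes' rule, P(Bag 1 | gold) = 1/6 / 5/12 = 2/5 ≈ 0.4000.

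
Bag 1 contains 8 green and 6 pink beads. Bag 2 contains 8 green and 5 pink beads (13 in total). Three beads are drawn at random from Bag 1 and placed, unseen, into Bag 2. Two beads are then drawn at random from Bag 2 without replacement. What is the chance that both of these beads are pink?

11/78

Condition on how many of the transferred beads are pink (from Bag 1: 6 pink of 14; then Bag 2 has 16 total).
  0 pink: C(6,0)C(8,3)/C(14,3) = 2/13; then P = C(5,2)/C(16,2) = 1/12
  1 pink: C(6,1)C(8,2)/C(14,3) = 6/13; then P = C(6,2)/C(16,2) = 1/8
  2 pink: C(6,2)C(8,1)/C(14,3) = 30/91; then P = C(7,2)/C(16,2) = 7/40
  3 pink: C(6,3)C(8,0)/C(14,3) = 5/91; then P = C(8,2)/C(16,2) = 7/30
P(both pink) = 11/78 ≈ 0.1410.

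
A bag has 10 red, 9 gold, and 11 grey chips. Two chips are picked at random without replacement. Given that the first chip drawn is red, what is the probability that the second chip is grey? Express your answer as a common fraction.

11/29

After removing 1 red, the bag has 11 grey out of 29 remaining.
P(second is grey | given) = 11/29 ≈ 0.3793.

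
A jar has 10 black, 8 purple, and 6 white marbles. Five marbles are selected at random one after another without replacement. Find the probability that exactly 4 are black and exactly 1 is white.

15/506

Unordered draws without replacement: count favorable combinations over C(24,5).
Favorable = C(10,4) · C(8,0) · C(6,1) = 1260; total = C(24,5) = 42504.
P = 1260/42504 = 15/506 ≈ 0.0296.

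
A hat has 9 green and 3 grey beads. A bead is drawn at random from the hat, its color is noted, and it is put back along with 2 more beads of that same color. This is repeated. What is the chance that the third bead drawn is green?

3/4

Sum over the four possibilities for the first two draws (green/not-green each), tracking how the green count and total change by +2 per draw.
P(third is green) = 3/4 ≈ 0.7500. (In a Pólya urn every draw has the same marginal probability 9/12.)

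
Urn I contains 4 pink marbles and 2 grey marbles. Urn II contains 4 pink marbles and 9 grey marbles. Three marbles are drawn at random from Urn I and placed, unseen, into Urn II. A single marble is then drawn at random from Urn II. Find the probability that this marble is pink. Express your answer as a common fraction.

3/8

Condition on how many of the transferred marbles are pink (from Urn I: 4 pink of 6; then Urn II has 16 total).
  1 pink: C(4,1)C(2,2)/C(6,3) = 1/5; then P = 5/16
  2 pink: C(4,2)C(2,1)/C(6,3) = 3/5; then P = 6/16
  3 pink: C(4,3)C(2,0)/C(6,3) = 1/5; then P = 7/16
P(pink from Urn II) = 3/8 ≈ 0.3750.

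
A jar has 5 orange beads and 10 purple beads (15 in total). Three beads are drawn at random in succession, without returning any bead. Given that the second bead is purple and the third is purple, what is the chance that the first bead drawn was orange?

5/13

P(first=orange and the second bead is purple and the third is purple) = (5/15)·(10/14)·(9/13) = 15/91.
P(E) = Σ over first color = 15/91 + 24/91 = 3/7.
By Bayes, P(first=orange | E) = 15/91 / 3/7 = 5/13 ≈ 0.3846.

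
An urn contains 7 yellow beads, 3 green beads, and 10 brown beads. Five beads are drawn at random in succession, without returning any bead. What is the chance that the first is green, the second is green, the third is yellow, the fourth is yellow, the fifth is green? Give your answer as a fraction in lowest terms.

Multiply the conditional probability of each draw in order, without replacement, so each draw removes one from its color and from the total.
P = (3/20) · (2/19) · (7/18) · (6/17) · (1/16) = 7/51680 ≈ 0.0001.

7/51680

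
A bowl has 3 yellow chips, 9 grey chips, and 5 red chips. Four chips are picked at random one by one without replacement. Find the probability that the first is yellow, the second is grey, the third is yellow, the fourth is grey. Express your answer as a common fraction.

Multiply the conditional probability of each draw in order, without replacement, so each draw removes one from its color and from the total.
P = (3/17) · (9/16) · (2/15) · (8/14) = 9/1190 ≈ 0.0076.

9/1190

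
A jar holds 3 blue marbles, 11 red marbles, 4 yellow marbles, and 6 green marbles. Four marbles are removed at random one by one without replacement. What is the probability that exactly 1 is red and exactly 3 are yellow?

2/483

Unordered draws without replacement: count favorable combinations over C(24,4).
Favorable = C(3,0) · C(11,1) · C(4,3) · C(6,0) = 44; total = C(24,4) = 10626.
P = 44/10626 = 2/483 ≈ 0.0041.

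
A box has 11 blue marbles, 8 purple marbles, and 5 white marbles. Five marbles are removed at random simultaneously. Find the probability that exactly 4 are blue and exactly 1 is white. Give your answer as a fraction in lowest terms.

Unordered draws without replacement: count favorable combinations over C(24,5).
Favorable = C(11,4) · C(8,0) · C(5,1) = 1650; total = C(24,5) = 42504.
P = 1650/42504 = 25/644 ≈ 0.0388.

25/644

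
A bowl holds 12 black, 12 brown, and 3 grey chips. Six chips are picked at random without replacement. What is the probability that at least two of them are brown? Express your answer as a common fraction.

Sum the hypergeometric tail for j = 2,…,6 brown chips.
Favorable = C(12,2)·C(15,4) + C(12,3)·C(15,3) + C(12,4)·C(15,2) + C(12,5)·C(15,1) + C(12,6)·C(15,0) = 254969; total = C(27,6) = 296010.
P = 254969/296010 = 1783/2070 ≈ 0.8614.

1783/2070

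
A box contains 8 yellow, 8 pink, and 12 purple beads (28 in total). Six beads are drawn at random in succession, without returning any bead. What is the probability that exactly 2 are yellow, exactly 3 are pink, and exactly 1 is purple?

Unordered draws without replacement: count favorable combinations over C(28,6).
Favorable = C(8,2) · C(8,3) · C(12,1) = 18816; total = C(28,6) = 376740.
P = 18816/376740 = 224/4485 ≈ 0.0499.

224/4485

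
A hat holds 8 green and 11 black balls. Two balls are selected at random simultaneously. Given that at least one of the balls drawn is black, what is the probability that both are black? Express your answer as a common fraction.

5/13

P(both black) = C(11,2)/C(19,2) = 55/171; P(at least one black) = 1 − C(8,2)/C(19,2) = 143/171.
Since 'both black' ⊆ 'at least one black', P(both | at least one) = 55/171 / 143/171 = 5/13 ≈ 0.3846.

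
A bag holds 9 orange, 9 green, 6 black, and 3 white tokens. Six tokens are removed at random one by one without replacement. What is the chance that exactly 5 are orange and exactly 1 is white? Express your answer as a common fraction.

21/16445

Unordered draws without replacement: count favorable combinations over C(27,6).
Favorable = C(9,5) · C(9,0) · C(6,0) · C(3,1) = 378; total = C(27,6) = 296010.
P = 378/296010 = 21/16445 ≈ 0.0013.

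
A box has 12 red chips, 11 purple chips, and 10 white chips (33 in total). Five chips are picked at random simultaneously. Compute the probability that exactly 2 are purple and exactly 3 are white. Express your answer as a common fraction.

25/899

Unordered draws without replacement: count favorable combinations over C(33,5).
Favorable = C(12,0) · C(11,2) · C(10,3) = 6600; total = C(33,5) = 237336.
P = 6600/237336 = 25/899 ≈ 0.0278.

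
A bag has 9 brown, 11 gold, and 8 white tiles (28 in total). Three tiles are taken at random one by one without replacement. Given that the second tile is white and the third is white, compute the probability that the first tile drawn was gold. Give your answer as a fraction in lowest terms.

P(first=gold and the second tile is white and the third is white) = (11/28)·(8/27)·(7/26) = 11/351.
P(E) = Σ over first color = 1/39 + 11/351 + 2/117 = 2/27.
By Bayes, P(first=gold | E) = 11/351 / 2/27 = 11/26 ≈ 0.4231.

11/26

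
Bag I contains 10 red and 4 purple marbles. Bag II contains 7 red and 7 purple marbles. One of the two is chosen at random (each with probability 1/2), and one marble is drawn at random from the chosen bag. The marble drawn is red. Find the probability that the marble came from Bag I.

10/17

P(red | Bag I) = 5/7; P(red | Bag II) = 1/2.
P(red) = 1/2·5/7 + 1/2·1/2 = 17/28.
By Bayes' rule, P(Bag I | red) = 5/14 / 17/28 = 10/17 ≈ 0.5882.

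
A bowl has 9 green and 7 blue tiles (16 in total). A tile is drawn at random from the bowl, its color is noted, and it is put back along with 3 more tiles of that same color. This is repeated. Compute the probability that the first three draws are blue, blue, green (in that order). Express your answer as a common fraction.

Track the composition after each reinforcement of +3.
P = (7/16) · (10/19) · (9/22) = 315/3344 ≈ 0.0942.

315/3344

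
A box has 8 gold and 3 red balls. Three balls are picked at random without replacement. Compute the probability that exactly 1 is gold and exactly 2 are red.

8/55

Unordered draws without replacement: count favorable combinations over C(11,3).
Favorable = C(8,1) · C(3,2) = 24; total = C(11,3) = 165.
P = 24/165 = 8/55 ≈ 0.1455.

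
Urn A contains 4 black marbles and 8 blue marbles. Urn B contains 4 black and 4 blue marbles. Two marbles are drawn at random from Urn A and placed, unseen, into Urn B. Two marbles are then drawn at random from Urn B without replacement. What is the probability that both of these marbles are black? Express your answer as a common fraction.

Condition on how many of the transferred marbles are black (from Urn A: 4 black of 12; then Urn B has 10 total).
  0 black: C(4,0)C(8,2)/C(12,2) = 14/33; then P = C(4,2)/C(10,2) = 2/15
  1 black: C(4,1)C(8,1)/C(12,2) = 16/33; then P = C(5,2)/C(10,2) = 2/9
  2 black: C(4,2)C(8,0)/C(12,2) = 1/11; then P = C(6,2)/C(10,2) = 1/3
P(both black) = 289/1485 ≈ 0.1946.

289/1485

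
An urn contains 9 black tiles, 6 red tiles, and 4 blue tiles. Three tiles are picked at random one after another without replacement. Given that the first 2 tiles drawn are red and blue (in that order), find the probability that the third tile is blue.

3/17

After removing 1 red, 1 blue, the urn has 3 blue out of 17 remaining.
P(third is blue | given) = 3/17 ≈ 0.1765.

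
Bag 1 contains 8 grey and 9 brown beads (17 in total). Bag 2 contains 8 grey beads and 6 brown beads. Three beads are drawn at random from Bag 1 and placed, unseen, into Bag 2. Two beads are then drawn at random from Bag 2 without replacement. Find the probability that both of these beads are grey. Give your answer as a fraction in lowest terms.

1357/4624

Condition on how many of the transferred beads are grey (from Bag 1: 8 grey of 17; then Bag 2 has 17 total).
  0 grey: C(8,0)C(9,3)/C(17,3) = 21/170; then P = C(8,2)/C(17,2) = 7/34
  1 grey: C(8,1)C(9,2)/C(17,3) = 36/85; then P = C(9,2)/C(17,2) = 9/34
  2 grey: C(8,2)C(9,1)/C(17,3) = 63/170; then P = C(10,2)/C(17,2) = 45/136
  3 grey: C(8,3)C(9,0)/C(17,3) = 7/85; then P = C(11,2)/C(17,2) = 55/136
P(both grey) = 1357/4624 ≈ 0.2935.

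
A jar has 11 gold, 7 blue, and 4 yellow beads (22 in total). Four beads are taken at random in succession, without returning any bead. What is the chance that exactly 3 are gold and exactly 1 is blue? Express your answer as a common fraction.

Unordered draws without replacement: count favorable combinations over C(22,4).
Favorable = C(11,3) · C(7,1) · C(4,0) = 1155; total = C(22,4) = 7315.
P = 1155/7315 = 3/19 ≈ 0.1579.

3/19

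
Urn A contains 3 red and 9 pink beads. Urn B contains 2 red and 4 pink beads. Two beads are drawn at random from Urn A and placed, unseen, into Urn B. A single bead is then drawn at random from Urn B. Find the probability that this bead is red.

Condition on how many of the transferred beads are red (from Urn A: 3 red of 12; then Urn B has 8 total).
  0 red: C(3,0)C(9,2)/C(12,2) = 6/11; then P = 2/8
  1 red: C(3,1)C(9,1)/C(12,2) = 9/22; then P = 3/8
  2 red: C(3,2)C(9,0)/C(12,2) = 1/22; then P = 4/8
P(red from Urn B) = 5/16 ≈ 0.3125.

5/16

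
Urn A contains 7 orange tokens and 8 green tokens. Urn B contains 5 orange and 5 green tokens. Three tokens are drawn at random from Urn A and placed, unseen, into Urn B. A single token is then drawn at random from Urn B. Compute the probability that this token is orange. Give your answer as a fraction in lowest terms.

32/65

Condition on how many of the transferred tokens are orange (from Urn A: 7 orange of 15; then Urn B has 13 total).
  0 orange: C(7,0)C(8,3)/C(15,3) = 8/65; then P = 5/13
  1 orange: C(7,1)C(8,2)/C(15,3) = 28/65; then P = 6/13
  2 orange: C(7,2)C(8,1)/C(15,3) = 24/65; then P = 7/13
  3 orange: C(7,3)C(8,0)/C(15,3) = 1/13; then P = 8/13
P(orange from Urn B) = 32/65 ≈ 0.4923.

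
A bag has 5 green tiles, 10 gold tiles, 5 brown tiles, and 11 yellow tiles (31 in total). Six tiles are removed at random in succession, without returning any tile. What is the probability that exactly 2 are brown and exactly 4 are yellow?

1100/245427

Unordered draws without replacement: count favorable combinations over C(31,6).
Favorable = C(5,0) · C(10,0) · C(5,2) · C(11,4) = 3300; total = C(31,6) = 736281.
P = 3300/736281 = 1100/245427 ≈ 0.0045.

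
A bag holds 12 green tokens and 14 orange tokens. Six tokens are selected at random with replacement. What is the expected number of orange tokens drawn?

By linearity of expectation, E[X] = Σ P(draw i is orange); each independent draw has P(orange) = 14/26.
E[X] = 6 · 14/26 = 42/13 ≈ 3.2308.

42/13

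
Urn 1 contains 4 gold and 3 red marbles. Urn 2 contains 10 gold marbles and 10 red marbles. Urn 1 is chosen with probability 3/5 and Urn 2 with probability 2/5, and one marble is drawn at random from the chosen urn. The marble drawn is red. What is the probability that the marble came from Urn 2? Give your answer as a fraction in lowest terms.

7/16

P(red | Urn 1) = 3/7; P(red | Urn 2) = 1/2.
P(red) = 3/5·3/7 + 2/5·1/2 = 16/35.
By Bayes' rule, P(Urn 2 | red) = 1/5 / 16/35 = 7/16 ≈ 0.4375.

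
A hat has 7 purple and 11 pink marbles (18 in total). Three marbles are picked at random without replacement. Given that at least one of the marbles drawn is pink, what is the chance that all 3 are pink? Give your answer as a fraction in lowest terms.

P(all 3 pink) = C(11,3)/C(18,3) = 55/272; P(at least one pink) = 1 − C(7,3)/C(18,3) = 781/816.
Since 'all 3 pink' ⊆ 'at least one pink', P(all 3 | at least one) = 55/272 / 781/816 = 15/71 ≈ 0.2113.

15/71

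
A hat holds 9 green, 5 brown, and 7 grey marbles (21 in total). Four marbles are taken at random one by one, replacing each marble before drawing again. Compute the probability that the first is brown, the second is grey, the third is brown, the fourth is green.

25/3087

Multiply the conditional probability of each draw in order, with replacement (the composition resets each draw).
P = (5/21) · (7/21) · (5/21) · (9/21) = 25/3087 ≈ 0.0081.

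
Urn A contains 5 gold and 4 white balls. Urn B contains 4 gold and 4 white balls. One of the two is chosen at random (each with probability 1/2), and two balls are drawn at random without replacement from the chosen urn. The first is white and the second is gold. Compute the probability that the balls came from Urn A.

35/71

P(E | Urn A) = 5/18; P(E | Urn B) = 2/7.
P(E) = 1/2·5/18 + 1/2·2/7 = 71/252.
By Bayes' rule, P(Urn A | E) = 5/36 / 71/252 = 35/71 ≈ 0.4930.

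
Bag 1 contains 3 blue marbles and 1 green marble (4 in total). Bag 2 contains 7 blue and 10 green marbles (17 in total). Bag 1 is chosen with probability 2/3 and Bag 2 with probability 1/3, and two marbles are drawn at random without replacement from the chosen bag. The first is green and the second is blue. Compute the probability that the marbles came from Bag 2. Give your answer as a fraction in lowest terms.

P(E | Bag 1) = 1/4; P(E | Bag 2) = 35/136.
P(E) = 2/3·1/4 + 1/3·35/136 = 103/408.
By Bayes' rule, P(Bag 2 | E) = 35/408 / 103/408 = 35/103 ≈ 0.3398.

35/103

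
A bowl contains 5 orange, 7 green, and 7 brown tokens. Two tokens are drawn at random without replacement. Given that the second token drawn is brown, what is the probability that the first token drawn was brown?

P(first=brown and the second token drawn is brown) = (7/19)·(6/18) = 7/57.
P(the second token drawn is brown) = Σ over first color = 35/342 + 49/342 + 7/57 = 7/19.
By Bayes, P(first=brown | the second token drawn is brown) = 7/57 / 7/19 = 1/3 ≈ 0.3333.

1/3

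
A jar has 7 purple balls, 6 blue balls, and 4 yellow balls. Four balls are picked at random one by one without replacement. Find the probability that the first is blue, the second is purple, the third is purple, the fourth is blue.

3/136

Multiply the conditional probability of each draw in order, without replacement, so each draw removes one from its color and from the total.
P = (6/17) · (7/16) · (6/15) · (5/14) = 3/136 ≈ 0.0221.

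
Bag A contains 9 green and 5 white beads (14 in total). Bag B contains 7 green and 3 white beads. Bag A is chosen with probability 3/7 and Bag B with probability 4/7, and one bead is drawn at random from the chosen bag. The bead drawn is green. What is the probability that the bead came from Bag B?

P(green | Bag A) = 9/14; P(green | Bag B) = 7/10.
P(green) = 3/7·9/14 + 4/7·7/10 = 331/490.
By Bayes' rule, P(Bag B | green) = 2/5 / 331/490 = 196/331 ≈ 0.5921.

196/331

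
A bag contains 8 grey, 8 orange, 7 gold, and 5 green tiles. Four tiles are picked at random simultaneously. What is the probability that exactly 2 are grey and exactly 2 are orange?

112/2925

Unordered draws without replacement: count favorable combinations over C(28,4).
Favorable = C(8,2) · C(8,2) · C(7,0) · C(5,0) = 784; total = C(28,4) = 20475.
P = 784/20475 = 112/2925 ≈ 0.0383.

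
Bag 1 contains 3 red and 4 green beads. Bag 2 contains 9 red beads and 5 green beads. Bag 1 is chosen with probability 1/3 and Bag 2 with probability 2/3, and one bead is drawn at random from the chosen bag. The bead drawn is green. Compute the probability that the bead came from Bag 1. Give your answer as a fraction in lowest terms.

4/9

P(green | Bag 1) = 4/7; P(green | Bag 2) = 5/14.
P(green) = 1/3·4/7 + 2/3·5/14 = 3/7.
By Bayes' rule, P(Bag 1 | green) = 4/21 / 3/7 = 4/9 ≈ 0.4444.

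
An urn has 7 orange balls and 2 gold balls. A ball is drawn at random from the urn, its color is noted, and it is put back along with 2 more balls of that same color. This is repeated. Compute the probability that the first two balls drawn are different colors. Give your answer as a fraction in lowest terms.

28/99

Either gold then orange, or orange then gold; after the first draw the total is 11.
P = (2/9)·(7/11) + (7/9)·(2/11) = 28/99 ≈ 0.2828.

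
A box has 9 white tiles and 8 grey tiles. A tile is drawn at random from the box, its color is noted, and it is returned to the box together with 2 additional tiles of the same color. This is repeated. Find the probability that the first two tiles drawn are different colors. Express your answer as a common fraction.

Either grey then white, or white then grey; after the first draw the total is 19.
P = (8/17)·(9/19) + (9/17)·(8/19) = 144/323 ≈ 0.4458.

144/323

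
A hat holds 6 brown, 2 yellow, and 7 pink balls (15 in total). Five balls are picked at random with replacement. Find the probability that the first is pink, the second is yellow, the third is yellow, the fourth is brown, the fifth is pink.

Multiply the conditional probability of each draw in order, with replacement (the composition resets each draw).
P = (7/15) · (2/15) · (2/15) · (6/15) · (7/15) = 392/253125 ≈ 0.0015.

392/253125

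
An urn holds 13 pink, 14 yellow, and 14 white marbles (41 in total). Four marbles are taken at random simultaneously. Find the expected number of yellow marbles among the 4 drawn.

By linearity of expectation, E[X] = Σ P(draw i is yellow); by symmetry each draw (even without replacement) has P(yellow) = 14/41.
E[X] = 4 · 14/41 = 56/41 ≈ 1.3659.

56/41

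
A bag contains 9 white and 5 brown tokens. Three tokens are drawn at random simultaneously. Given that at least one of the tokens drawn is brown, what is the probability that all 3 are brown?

P(all 3 brown) = C(5,3)/C(14,3) = 5/182; P(at least one brown) = 1 − C(9,3)/C(14,3) = 10/13.
Since 'all 3 brown' ⊆ 'at least one brown', P(all 3 | at least one) = 5/182 / 10/13 = 1/28 ≈ 0.0357.

1/28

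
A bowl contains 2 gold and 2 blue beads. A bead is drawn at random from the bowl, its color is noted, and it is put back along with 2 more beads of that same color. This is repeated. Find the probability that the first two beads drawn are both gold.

1/3

After a gold draw the bowl holds 4 gold out of 6.
P = (2/4)·(4/6) = 1/3 ≈ 0.3333.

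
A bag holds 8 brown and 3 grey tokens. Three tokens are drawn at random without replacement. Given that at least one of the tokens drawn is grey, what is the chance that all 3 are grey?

1/109

P(all 3 grey) = C(3,3)/C(11,3) = 1/165; P(at least one grey) = 1 − C(8,3)/C(11,3) = 109/165.
Since 'all 3 grey' ⊆ 'at least one grey', P(all 3 | at least one) = 1/165 / 109/165 = 1/109 ≈ 0.0092.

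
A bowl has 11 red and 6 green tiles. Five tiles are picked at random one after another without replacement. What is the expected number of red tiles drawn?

By linearity of expectation, E[X] = Σ P(draw i is red); by symmetry each draw (even without replacement) has P(red) = 11/17.
E[X] = 5 · 11/17 = 55/17 ≈ 3.2353.

55/17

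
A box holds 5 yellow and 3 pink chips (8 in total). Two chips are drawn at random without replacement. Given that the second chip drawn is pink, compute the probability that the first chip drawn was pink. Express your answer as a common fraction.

2/7

P(first=pink and the second chip drawn is pink) = (3/8)·(2/7) = 3/28.
P(the second chip drawn is pink) = Σ over first color = 15/56 + 3/28 = 3/8.
By Bayes, P(first=pink | the second chip drawn is pink) = 3/28 / 3/8 = 2/7 ≈ 0.2857.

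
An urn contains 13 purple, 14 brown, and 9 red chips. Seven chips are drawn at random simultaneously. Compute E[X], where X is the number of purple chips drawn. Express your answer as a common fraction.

91/36

By linearity of expectation, E[X] = Σ P(draw i is purple); by symmetry each draw (even without replacement) has P(purple) = 13/36.
E[X] = 7 · 13/36 = 91/36 ≈ 2.5278.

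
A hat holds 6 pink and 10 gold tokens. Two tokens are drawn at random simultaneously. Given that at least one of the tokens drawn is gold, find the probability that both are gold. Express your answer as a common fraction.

P(both gold) = C(10,2)/C(16,2) = 3/8; P(at least one gold) = 1 − C(6,2)/C(16,2) = 7/8.
Since 'both gold' ⊆ 'at least one gold', P(both | at least one) = 3/8 / 7/8 = 3/7 ≈ 0.4286.

3/7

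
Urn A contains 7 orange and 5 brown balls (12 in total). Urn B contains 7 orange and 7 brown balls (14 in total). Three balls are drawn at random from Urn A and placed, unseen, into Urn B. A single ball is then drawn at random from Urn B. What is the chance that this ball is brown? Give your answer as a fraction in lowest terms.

Condition on how many of the transferred balls are brown (from Urn A: 5 brown of 12; then Urn B has 17 total).
  0 brown: C(5,0)C(7,3)/C(12,3) = 7/44; then P = 7/17
  1 brown: C(5,1)C(7,2)/C(12,3) = 21/44; then P = 8/17
  2 brown: C(5,2)C(7,1)/C(12,3) = 7/22; then P = 9/17
  3 brown: C(5,3)C(7,0)/C(12,3) = 1/22; then P = 10/17
P(brown from Urn B) = 33/68 ≈ 0.4853.

33/68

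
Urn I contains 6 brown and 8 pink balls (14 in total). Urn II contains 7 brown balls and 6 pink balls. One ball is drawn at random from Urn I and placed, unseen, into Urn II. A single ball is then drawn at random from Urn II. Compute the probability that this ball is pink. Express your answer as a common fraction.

Condition on how many of the transferred balls are pink (from Urn I: 8 pink of 14; then Urn II has 14 total).
  0 pink: C(8,0)C(6,1)/C(14,1) = 3/7; then P = 6/14
  1 pink: C(8,1)C(6,0)/C(14,1) = 4/7; then P = 7/14
P(pink from Urn II) = 23/49 ≈ 0.4694.

23/49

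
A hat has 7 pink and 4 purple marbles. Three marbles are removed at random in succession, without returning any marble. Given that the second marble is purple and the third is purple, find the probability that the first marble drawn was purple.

2/9

P(first=purple and the second marble is purple and the third is purple) = (4/11)·(3/10)·(2/9) = 4/165.
P(E) = Σ over first color = 14/165 + 4/165 = 6/55.
By Bayes, P(first=purple | E) = 4/165 / 6/55 = 2/9 ≈ 0.2222.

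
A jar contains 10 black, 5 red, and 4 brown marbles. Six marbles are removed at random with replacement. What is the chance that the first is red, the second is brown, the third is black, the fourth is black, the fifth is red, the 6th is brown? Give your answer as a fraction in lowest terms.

Multiply the conditional probability of each draw in order, with replacement (the composition resets each draw).
P = (5/19) · (4/19) · (10/19) · (10/19) · (5/19) · (4/19) = 40000/47045881 ≈ 0.0009.

40000/47045881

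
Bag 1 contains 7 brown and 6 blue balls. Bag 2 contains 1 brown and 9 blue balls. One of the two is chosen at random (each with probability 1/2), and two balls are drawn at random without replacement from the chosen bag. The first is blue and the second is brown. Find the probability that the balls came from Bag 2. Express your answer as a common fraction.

P(E | Bag 1) = 7/26; P(E | Bag 2) = 1/10.
P(E) = 1/2·7/26 + 1/2·1/10 = 12/65.
By Bayes' rule, P(Bag 2 | E) = 1/20 / 12/65 = 13/48 ≈ 0.2708.

13/48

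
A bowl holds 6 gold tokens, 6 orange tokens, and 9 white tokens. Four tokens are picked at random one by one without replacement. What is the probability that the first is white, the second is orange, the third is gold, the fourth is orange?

Multiply the conditional probability of each draw in order, without replacement, so each draw removes one from its color and from the total.
P = (9/21) · (6/20) · (6/19) · (5/18) = 3/266 ≈ 0.0113.

3/266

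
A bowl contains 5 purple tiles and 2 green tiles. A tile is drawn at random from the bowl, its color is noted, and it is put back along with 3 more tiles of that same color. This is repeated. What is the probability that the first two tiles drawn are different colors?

Either green then purple, or purple then green; after the first draw the total is 10.
P = (2/7)·(5/10) + (5/7)·(2/10) = 2/7 ≈ 0.2857.

2/7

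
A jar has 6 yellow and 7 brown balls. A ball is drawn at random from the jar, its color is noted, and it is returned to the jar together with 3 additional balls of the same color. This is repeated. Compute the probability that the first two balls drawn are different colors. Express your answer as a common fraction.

Either brown then yellow, or yellow then brown; after the first draw the total is 16.
P = (7/13)·(6/16) + (6/13)·(7/16) = 21/52 ≈ 0.4038.

21/52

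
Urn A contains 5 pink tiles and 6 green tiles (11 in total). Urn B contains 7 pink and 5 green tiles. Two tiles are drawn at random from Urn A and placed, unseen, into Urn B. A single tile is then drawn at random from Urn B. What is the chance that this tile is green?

Condition on how many of the transferred tiles are green (from Urn A: 6 green of 11; then Urn B has 14 total).
  0 green: C(6,0)C(5,2)/C(11,2) = 2/11; then P = 5/14
  1 green: C(6,1)C(5,1)/C(11,2) = 6/11; then P = 6/14
  2 green: C(6,2)C(5,0)/C(11,2) = 3/11; then P = 7/14
P(green from Urn B) = 67/154 ≈ 0.4351.

67/154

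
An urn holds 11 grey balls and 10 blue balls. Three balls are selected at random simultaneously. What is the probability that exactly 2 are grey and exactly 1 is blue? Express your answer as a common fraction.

55/133

Unordered draws without replacement: count favorable combinations over C(21,3).
Favorable = C(11,2) · C(10,1) = 550; total = C(21,3) = 1330.
P = 550/1330 = 55/133 ≈ 0.4135.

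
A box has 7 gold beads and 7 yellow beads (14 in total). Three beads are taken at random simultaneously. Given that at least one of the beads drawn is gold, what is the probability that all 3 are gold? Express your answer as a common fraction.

P(all 3 gold) = C(7,3)/C(14,3) = 5/52; P(at least one gold) = 1 − C(7,3)/C(14,3) = 47/52.
Since 'all 3 gold' ⊆ 'at least one gold', P(all 3 | at least one) = 5/52 / 47/52 = 5/47 ≈ 0.1064.

5/47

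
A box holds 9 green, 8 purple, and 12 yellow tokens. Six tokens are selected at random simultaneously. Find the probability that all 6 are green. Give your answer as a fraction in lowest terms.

Unordered draws without replacement: count favorable combinations over C(29,6).
Favorable = C(9,6) · C(8,0) · C(12,0) = 84; total = C(29,6) = 475020.
P = 84/475020 = 1/5655 ≈ 0.0002.

1/5655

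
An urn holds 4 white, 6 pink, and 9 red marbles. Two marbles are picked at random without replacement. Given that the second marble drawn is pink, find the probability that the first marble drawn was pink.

P(first=pink and the second marble drawn is pink) = (6/19)·(5/18) = 5/57.
P(the second marble drawn is pink) = Σ over first color = 4/57 + 5/57 + 3/19 = 6/19.
By Bayes, P(first=pink | the second marble drawn is pink) = 5/57 / 6/19 = 5/18 ≈ 0.2778.

5/18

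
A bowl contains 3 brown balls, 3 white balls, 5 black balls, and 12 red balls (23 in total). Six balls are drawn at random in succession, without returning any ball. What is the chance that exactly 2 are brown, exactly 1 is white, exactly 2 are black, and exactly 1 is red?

360/33649

Unordered draws without replacement: count favorable combinations over C(23,6).
Favorable = C(3,2) · C(3,1) · C(5,2) · C(12,1) = 1080; total = C(23,6) = 100947.
P = 1080/100947 = 360/33649 ≈ 0.0107.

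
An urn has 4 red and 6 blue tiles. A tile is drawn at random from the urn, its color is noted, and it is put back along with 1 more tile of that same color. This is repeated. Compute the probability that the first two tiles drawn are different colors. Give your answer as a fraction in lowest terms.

Either red then blue, or blue then red; after the first draw the total is 11.
P = (4/10)·(6/11) + (6/10)·(4/11) = 24/55 ≈ 0.4364.

24/55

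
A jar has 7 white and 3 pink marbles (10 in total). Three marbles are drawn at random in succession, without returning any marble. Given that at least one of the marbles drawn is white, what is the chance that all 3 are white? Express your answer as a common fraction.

5/17

P(all 3 white) = C(7,3)/C(10,3) = 7/24; P(at least one white) = 1 − C(3,3)/C(10,3) = 119/120.
Since 'all 3 white' ⊆ 'at least one white', P(all 3 | at least one) = 7/24 / 119/120 = 5/17 ≈ 0.2941.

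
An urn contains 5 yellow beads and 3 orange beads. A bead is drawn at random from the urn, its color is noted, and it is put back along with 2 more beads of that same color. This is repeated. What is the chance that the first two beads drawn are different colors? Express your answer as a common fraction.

3/8

Either orange then yellow, or yellow then orange; after the first draw the total is 10.
P = (3/8)·(5/10) + (5/8)·(3/10) = 3/8 ≈ 0.3750.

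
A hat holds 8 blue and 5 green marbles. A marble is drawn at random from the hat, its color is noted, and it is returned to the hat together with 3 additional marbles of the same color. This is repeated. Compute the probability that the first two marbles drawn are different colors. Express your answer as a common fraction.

Either green then blue, or blue then green; after the first draw the total is 16.
P = (5/13)·(8/16) + (8/13)·(5/16) = 5/13 ≈ 0.3846.

5/13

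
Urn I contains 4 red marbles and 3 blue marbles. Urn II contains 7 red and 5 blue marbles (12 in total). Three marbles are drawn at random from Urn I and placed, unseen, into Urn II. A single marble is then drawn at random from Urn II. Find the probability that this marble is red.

Condition on how many of the transferred marbles are red (from Urn I: 4 red of 7; then Urn II has 15 total).
  0 red: C(4,0)C(3,3)/C(7,3) = 1/35; then P = 7/15
  1 red: C(4,1)C(3,2)/C(7,3) = 12/35; then P = 8/15
  2 red: C(4,2)C(3,1)/C(7,3) = 18/35; then P = 9/15
  3 red: C(4,3)C(3,0)/C(7,3) = 4/35; then P = 10/15
P(red from Urn II) = 61/105 ≈ 0.5810.

61/105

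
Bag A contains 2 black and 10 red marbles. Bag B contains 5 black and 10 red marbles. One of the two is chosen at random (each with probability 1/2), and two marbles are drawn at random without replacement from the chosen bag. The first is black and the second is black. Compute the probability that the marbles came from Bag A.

7/51

P(E | Bag A) = 1/66; P(E | Bag B) = 2/21.
P(E) = 1/2·1/66 + 1/2·2/21 = 17/308.
By Bayes' rule, P(Bag A | E) = 1/132 / 17/308 = 7/51 ≈ 0.1373.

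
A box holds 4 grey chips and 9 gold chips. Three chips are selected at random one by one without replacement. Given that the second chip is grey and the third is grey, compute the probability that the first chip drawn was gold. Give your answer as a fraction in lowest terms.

P(first=gold and the second chip is grey and the third is grey) = (9/13)·(4/12)·(3/11) = 9/143.
P(E) = Σ over first color = 2/143 + 9/143 = 1/13.
By Bayes, P(first=gold | E) = 9/143 / 1/13 = 9/11 ≈ 0.8182.

9/11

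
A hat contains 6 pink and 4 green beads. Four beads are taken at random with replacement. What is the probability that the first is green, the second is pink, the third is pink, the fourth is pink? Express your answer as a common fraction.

54/625

Multiply the conditional probability of each draw in order, with replacement (the composition resets each draw).
P = (4/10) · (6/10) · (6/10) · (6/10) = 54/625 ≈ 0.0864.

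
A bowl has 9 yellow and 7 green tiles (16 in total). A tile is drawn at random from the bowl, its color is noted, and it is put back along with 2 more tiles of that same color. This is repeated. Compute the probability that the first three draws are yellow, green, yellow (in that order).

Track the composition after each reinforcement of +2.
P = (9/16) · (7/18) · (11/20) = 77/640 ≈ 0.1203.

77/640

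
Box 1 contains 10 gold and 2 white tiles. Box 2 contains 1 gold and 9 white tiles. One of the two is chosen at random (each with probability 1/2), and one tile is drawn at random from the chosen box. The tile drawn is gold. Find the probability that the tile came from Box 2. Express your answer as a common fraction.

3/28

P(gold | Box 1) = 5/6; P(gold | Box 2) = 1/10.
P(gold) = 1/2·5/6 + 1/2·1/10 = 7/15.
By Bayes' rule, P(Box 2 | gold) = 1/20 / 7/15 = 3/28 ≈ 0.1071.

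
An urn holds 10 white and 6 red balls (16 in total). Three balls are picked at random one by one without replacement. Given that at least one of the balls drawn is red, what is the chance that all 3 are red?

1/22

P(all 3 red) = C(6,3)/C(16,3) = 1/28; P(at least one red) = 1 − C(10,3)/C(16,3) = 11/14.
Since 'all 3 red' ⊆ 'at least one red', P(all 3 | at least one) = 1/28 / 11/14 = 1/22 ≈ 0.0455.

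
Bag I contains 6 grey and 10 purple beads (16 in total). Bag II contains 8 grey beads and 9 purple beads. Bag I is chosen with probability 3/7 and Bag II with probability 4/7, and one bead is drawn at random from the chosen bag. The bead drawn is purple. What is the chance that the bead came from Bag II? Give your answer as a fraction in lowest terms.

96/181

P(purple | Bag I) = 5/8; P(purple | Bag II) = 9/17.
P(purple) = 3/7·5/8 + 4/7·9/17 = 543/952.
By Bayes' rule, P(Bag II | purple) = 36/119 / 543/952 = 96/181 ≈ 0.5304.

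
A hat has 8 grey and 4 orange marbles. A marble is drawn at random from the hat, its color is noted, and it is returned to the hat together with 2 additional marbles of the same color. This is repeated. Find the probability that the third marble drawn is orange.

1/3

Sum over the four possibilities for the first two draws (orange/not-orange each), tracking how the orange count and total change by +2 per draw.
P(third is orange) = 1/3 ≈ 0.3333. (In a Pólya urn every draw has the same marginal probability 4/12.)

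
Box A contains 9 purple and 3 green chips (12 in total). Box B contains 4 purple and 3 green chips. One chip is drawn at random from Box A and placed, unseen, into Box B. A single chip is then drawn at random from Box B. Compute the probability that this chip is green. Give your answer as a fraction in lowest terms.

Condition on how many of the transferred chips are green (from Box A: 3 green of 12; then Box B has 8 total).
  0 green: C(3,0)C(9,1)/C(12,1) = 3/4; then P = 3/8
  1 green: C(3,1)C(9,0)/C(12,1) = 1/4; then P = 4/8
P(green from Box B) = 13/32 ≈ 0.4062.

13/32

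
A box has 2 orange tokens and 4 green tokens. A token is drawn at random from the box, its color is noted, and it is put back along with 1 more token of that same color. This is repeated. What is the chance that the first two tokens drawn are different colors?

8/21

Either green then orange, or orange then green; after the first draw the total is 7.
P = (4/6)·(2/7) + (2/6)·(4/7) = 8/21 ≈ 0.3810.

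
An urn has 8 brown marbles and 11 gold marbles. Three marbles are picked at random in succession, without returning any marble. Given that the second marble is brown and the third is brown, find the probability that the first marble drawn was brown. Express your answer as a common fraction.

6/17

P(first=brown and the second marble is brown and the third is brown) = (8/19)·(7/18)·(6/17) = 56/969.
P(E) = Σ over first color = 56/969 + 308/2907 = 28/171.
By Bayes, P(first=brown | E) = 56/969 / 28/171 = 6/17 ≈ 0.3529.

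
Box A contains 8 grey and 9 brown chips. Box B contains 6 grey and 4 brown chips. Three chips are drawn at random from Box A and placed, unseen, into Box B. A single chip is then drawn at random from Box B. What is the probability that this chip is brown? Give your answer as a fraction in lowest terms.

95/221

Condition on how many of the transferred chips are brown (from Box A: 9 brown of 17; then Box B has 13 total).
  0 brown: C(9,0)C(8,3)/C(17,3) = 7/85; then P = 4/13
  1 brown: C(9,1)C(8,2)/C(17,3) = 63/170; then P = 5/13
  2 brown: C(9,2)C(8,1)/C(17,3) = 36/85; then P = 6/13
  3 brown: C(9,3)C(8,0)/C(17,3) = 21/170; then P = 7/13
P(brown from Box B) = 95/221 ≈ 0.4299.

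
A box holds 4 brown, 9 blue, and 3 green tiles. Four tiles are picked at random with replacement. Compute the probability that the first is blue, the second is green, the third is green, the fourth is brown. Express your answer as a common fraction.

Multiply the conditional probability of each draw in order, with replacement (the composition resets each draw).
P = (9/16) · (3/16) · (3/16) · (4/16) = 81/16384 ≈ 0.0049.

81/16384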